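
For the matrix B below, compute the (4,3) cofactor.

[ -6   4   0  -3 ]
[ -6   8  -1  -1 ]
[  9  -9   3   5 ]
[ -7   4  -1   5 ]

The cofactor is 48.

Delete row 4 and column 3; the remaining 3×3 submatrix is [-6 4 -3; -6 8 -1; 9 -9 5].
Its determinant is -48.
The cofactor carries sign (−1)^(4+3) = −1, so C_{4,3} = −(-48) = 48.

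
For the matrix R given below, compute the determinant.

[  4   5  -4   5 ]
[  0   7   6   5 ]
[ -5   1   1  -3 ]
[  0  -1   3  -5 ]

Expand along column 1 (it has 2 zeros):
  + (4) · M_11   where M_11 = det([7 6 5; 1 1 -3; -1 3 -5]) = 96
  + (-5) · M_31   where M_31 = det([5 -4 5; 7 6 5; -1 3 -5]) = -210
det = (+1)·(4)·(96) + (+1)·(-5)·(-210) = 1434

The determinant is 1434.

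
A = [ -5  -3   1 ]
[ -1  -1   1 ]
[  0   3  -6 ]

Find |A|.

Expand along row 3:
  − 3 · |-5 1; -1 1| = −3·(-5 − (-1)) = 12
  + (-6) · |-5 -3; -1 -1| = (-6)·(5 − 3) = -12
Sum: (12) + (-12) = 0

|A| = 0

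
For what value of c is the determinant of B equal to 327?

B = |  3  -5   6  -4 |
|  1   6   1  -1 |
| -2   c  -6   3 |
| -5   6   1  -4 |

c = 7

Expanding along the row containing c, det(B) is linear in c: det(B) = (-21)·c + (474).
Set (-21)·c + (474) = 327  ⇒  (-21)·c = -147  ⇒  c = 7.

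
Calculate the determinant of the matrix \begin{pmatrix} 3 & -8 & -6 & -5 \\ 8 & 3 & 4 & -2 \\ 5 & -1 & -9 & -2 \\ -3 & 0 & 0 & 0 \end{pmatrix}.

The determinant is 825.

Expand along row 4 (it has 3 zeros):
  − (-3) · M_41   where M_41 = det([-8 -6 -5; 3 4 -2; -1 -9 -2]) = 275
det = (-1)·(-3)·(275) = 825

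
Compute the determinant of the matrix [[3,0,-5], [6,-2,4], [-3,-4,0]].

198

Expand along column 2:
  + (-2) · |3 -5; -3 0| = (-2)·(0 − 15) = 30
  − (-4) · |3 -5; 6 4| = −(-4)·(12 − (-30)) = 168
Sum: (30) + (168) = 198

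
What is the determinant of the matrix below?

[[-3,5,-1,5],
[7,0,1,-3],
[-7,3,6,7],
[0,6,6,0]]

Expand along row 4 (it has 2 zeros):
  + (6) · M_42   where M_42 = det([-3 -1 5; 7 1 -3; -7 6 7]) = 198
  − (6) · M_43   where M_43 = det([-3 5 5; 7 0 -3; -7 3 7]) = -62
det = (+1)·(6)·(198) + (-1)·(6)·(-62) = 1560

1560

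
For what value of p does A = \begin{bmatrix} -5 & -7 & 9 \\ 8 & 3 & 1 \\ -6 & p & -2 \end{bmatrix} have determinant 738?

Expanding along the row containing p, det(A) is linear in p: det(A) = (77)·p + (122).
Set (77)·p + (122) = 738  ⇒  (77)·p = 616  ⇒  p = 8.

8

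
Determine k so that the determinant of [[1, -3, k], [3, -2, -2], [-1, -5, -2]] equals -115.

Expanding along the row containing k, det(M) is linear in k: det(M) = (-17)·k + (-30).
Set (-17)·k + (-30) = -115  ⇒  (-17)·k = -85  ⇒  k = 5.

5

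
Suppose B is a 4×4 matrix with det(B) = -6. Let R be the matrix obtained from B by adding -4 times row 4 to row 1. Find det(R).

Adding a multiple of one row to another leaves the determinant unchanged.
det(R) = (1)·(-6) = -6

det(R) = -6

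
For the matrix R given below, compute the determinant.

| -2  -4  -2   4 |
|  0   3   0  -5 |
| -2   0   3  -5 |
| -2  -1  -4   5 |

Expand along row 2 (it has 2 zeros):
  + (3) · M_22   where M_22 = det([-2 -2 4; -2 3 -5; -2 -4 5]) = 26
  + (-5) · M_24   where M_24 = det([-2 -4 -2; -2 0 3; -2 -1 -4]) = 46
det = (+1)·(3)·(26) + (+1)·(-5)·(46) = -152

-152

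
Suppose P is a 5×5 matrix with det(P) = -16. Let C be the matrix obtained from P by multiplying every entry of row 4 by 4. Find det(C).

Scaling one row by 4 multiplies the determinant by 4.
det(C) = (4)·(-16) = -64

The determinant is -64.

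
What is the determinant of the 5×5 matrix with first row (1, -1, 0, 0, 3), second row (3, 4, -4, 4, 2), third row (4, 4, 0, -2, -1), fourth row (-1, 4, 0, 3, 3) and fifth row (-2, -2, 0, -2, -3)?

Expand along column 3 (it has 4 zeros):
  − (-4) · M_23   where M_23 = det([1 -1 0 3; 4 4 -2 -1; -1 4 3 3; -2 -2 -2 -3]) = 156
det = (-1)·(-4)·(156) = 624

624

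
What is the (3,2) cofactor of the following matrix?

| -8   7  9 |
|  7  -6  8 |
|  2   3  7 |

Delete row 3 and column 2; the remaining 2×2 submatrix is [-8 9; 7 8].
Its determinant is (-8)·8 − 9·7 = -127.
The cofactor carries sign (−1)^(3+2) = −1, so C_{3,2} = −(-127) = 127.

127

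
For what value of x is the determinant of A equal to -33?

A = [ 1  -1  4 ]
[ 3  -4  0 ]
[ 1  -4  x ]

1

Expanding along the row containing x, det(A) is linear in x: det(A) = (-1)·x + (-32).
Set (-1)·x + (-32) = -33  ⇒  (-1)·x = -1  ⇒  x = 1.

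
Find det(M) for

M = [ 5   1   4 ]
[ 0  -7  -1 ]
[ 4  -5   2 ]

13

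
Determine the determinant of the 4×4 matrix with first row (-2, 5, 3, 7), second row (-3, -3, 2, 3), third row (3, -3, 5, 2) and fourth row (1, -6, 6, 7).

Expand along row 1:
  + (-2) · M_11   where M_11 = det([-3 2 3; -3 5 2; -6 6 7]) = -15
  − (5) · M_12   where M_12 = det([-3 2 3; 3 5 2; 1 6 7]) = -68
  + (3) · M_13   where M_13 = det([-3 -3 3; 3 -3 2; 1 -6 7]) = 39
  − (7) · M_14   where M_14 = det([-3 -3 2; 3 -3 5; 1 -6 6]) = -27
det = (+1)·(-2)·(-15) + (-1)·(5)·(-68) + (+1)·(3)·(39) + (-1)·(7)·(-27) = 676

The determinant is 676.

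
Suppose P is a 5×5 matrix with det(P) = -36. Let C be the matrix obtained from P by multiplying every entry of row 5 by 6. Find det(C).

-216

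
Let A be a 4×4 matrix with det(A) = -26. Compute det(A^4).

The determinant is 456976.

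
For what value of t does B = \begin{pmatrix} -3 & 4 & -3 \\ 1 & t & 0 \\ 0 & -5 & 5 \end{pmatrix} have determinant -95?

6

Expanding along the column containing t, det(B) is linear in t: det(B) = (-15)·t + (-5).
Set (-15)·t + (-5) = -95  ⇒  (-15)·t = -90  ⇒  t = 6.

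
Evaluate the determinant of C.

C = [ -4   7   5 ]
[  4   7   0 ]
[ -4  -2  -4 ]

The determinant is 324.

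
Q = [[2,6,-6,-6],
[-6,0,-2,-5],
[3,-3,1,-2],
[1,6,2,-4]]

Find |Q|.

Expand along row 2 (it has 1 zero):
  − (-6) · M_21   where M_21 = det([6 -6 -6; -3 1 -2; 6 2 -4]) = 216
  − (-2) · M_23   where M_23 = det([2 6 -6; 3 -3 -2; 1 6 -4]) = -18
  + (-5) · M_24   where M_24 = det([2 6 -6; 3 -3 1; 1 6 2]) = -180
det = (-1)·(-6)·(216) + (-1)·(-2)·(-18) + (+1)·(-5)·(-180) = 2160

det(Q) = 2160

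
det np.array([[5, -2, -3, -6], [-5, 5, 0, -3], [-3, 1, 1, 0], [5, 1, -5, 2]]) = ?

-192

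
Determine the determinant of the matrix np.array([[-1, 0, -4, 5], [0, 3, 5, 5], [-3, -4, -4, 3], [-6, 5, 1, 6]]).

The determinant is 1156.

Expand along row 1 (it has 1 zero):
  + (-1) · M_11   where M_11 = det([3 5 5; -4 -4 3; 5 1 6]) = 194
  + (-4) · M_13   where M_13 = det([0 3 5; -3 -4 3; -6 5 6]) = -195
  − (5) · M_14   where M_14 = det([0 3 5; -3 -4 -4; -6 5 1]) = -114
det = (+1)·(-1)·(194) + (+1)·(-4)·(-195) + (-1)·(5)·(-114) = 1156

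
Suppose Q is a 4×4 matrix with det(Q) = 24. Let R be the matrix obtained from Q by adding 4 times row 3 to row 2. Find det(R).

Adding a multiple of one row to another leaves the determinant unchanged.
det(R) = (1)·(24) = 24

The determinant is 24.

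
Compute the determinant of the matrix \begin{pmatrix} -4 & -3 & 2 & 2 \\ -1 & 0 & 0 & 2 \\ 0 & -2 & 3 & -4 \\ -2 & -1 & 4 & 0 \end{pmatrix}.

10

Expand along row 2 (it has 2 zeros):
  − (-1) · M_21   where M_21 = det([-3 2 2; -2 3 -4; -1 4 0]) = -50
  + (2) · M_24   where M_24 = det([-4 -3 2; 0 -2 3; -2 -1 4]) = 30
det = (-1)·(-1)·(-50) + (+1)·(2)·(30) = 10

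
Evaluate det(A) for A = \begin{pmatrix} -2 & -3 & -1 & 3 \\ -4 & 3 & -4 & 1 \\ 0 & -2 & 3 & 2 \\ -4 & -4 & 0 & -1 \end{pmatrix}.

det(A) = 310

Expand along row 3 (it has 1 zero):
  − (-2) · M_32   where M_32 = det([-2 -1 3; -4 -4 1; -4 0 -1]) = -48
  + (3) · M_33   where M_33 = det([-2 -3 3; -4 3 1; -4 -4 -1]) = 106
  − (2) · M_34   where M_34 = det([-2 -3 -1; -4 3 -4; -4 -4 0]) = -44
det = (-1)·(-2)·(-48) + (+1)·(3)·(106) + (-1)·(2)·(-44) = 310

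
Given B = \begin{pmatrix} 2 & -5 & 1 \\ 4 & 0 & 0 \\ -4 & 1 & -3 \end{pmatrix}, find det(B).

Expand along row 2:
  − 4 · |-5 1; 1 -3| = −4·(15 − 1) = -56

-56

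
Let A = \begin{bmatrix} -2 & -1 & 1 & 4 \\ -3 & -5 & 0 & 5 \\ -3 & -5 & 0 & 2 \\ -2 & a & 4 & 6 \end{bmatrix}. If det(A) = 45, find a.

1

Expanding along the column containing a, det(A) is linear in a: det(A) = (-9)·a + (54).
Set (-9)·a + (54) = 45  ⇒  (-9)·a = -9  ⇒  a = 1.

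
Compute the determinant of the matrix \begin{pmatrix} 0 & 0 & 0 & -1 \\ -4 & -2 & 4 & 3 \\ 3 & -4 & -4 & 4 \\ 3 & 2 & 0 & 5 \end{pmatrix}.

The determinant is 64.

Expand along row 1 (it has 3 zeros):
  − (-1) · M_14   where M_14 = det([-4 -2 4; 3 -4 -4; 3 2 0]) = 64
det = (-1)·(-1)·(64) = 64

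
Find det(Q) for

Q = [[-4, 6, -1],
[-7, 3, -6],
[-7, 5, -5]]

Expand along row 1:
  + (-4) · |3 -6; 5 -5| = (-4)·(-15 − (-30)) = -60
  − 6 · |-7 -6; -7 -5| = −6·(35 − 42) = 42
  + (-1) · |-7 3; -7 5| = (-1)·(-35 − (-21)) = 14
Sum: (-60) + (42) + (14) = -4

det(Q) = -4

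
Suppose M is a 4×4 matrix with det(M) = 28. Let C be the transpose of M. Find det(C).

28

det(Mᵀ) = det(M).
det(C) = (1)·(28) = 28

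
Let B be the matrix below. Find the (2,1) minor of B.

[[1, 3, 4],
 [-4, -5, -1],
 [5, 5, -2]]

The minor is -26.

Delete row 2 and column 1; the remaining 2×2 submatrix is [3 4; 5 -2].
Its determinant is 3·(-2) − 4·5 = -26.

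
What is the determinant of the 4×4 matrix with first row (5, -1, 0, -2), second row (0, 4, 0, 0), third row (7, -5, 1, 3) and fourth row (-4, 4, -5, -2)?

The determinant is 508.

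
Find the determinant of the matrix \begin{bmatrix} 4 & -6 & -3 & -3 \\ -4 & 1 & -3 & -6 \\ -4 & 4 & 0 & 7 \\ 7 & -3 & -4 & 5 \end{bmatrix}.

The determinant is -1217.

Expand along row 3 (it has 1 zero):
  + (-4) · M_31   where M_31 = det([-6 -3 -3; 1 -3 -6; -3 -4 5]) = 234
  − (4) · M_32   where M_32 = det([4 -3 -3; -4 -3 -6; 7 -4 5]) = -201
  − (7) · M_34   where M_34 = det([4 -6 -3; -4 1 -3; 7 -3 -4]) = 155
det = (+1)·(-4)·(234) + (-1)·(4)·(-201) + (-1)·(7)·(155) = -1217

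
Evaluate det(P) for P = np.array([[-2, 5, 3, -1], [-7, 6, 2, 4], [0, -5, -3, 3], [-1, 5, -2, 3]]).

Expand along row 3 (it has 1 zero):
  − (-5) · M_32   where M_32 = det([-2 3 -1; -7 2 4; -1 -2 3]) = 7
  + (-3) · M_33   where M_33 = det([-2 5 -1; -7 6 4; -1 5 3]) = 118
  − (3) · M_34   where M_34 = det([-2 5 3; -7 6 2; -1 5 -2]) = -123
det = (-1)·(-5)·(7) + (+1)·(-3)·(118) + (-1)·(3)·(-123) = 50

|P| = 50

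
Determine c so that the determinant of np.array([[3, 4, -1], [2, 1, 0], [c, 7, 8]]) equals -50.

4

Expanding along the row containing c, det(M) is linear in c: det(M) = (1)·c + (-54).
Set (1)·c + (-54) = -50  ⇒  (1)·c = 4  ⇒  c = 4.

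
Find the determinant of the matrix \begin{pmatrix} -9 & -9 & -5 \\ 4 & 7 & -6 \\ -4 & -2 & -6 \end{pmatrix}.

-46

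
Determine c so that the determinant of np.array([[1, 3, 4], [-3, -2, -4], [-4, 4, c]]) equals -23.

Expanding along the column containing c, det(M) is linear in c: det(M) = (7)·c + (-16).
Set (7)·c + (-16) = -23  ⇒  (7)·c = -7  ⇒  c = -1.

c = -1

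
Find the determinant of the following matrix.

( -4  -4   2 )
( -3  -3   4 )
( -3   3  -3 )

Expand along row 1:
  + (-4) · |-3 4; 3 -3| = (-4)·(9 − 12) = 12
  − (-4) · |-3 4; -3 -3| = −(-4)·(9 − (-12)) = 84
  + 2 · |-3 -3; -3 3| = 2·(-9 − 9) = -36
Sum: (12) + (84) + (-36) = 60

60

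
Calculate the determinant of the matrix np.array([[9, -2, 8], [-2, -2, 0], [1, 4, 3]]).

-114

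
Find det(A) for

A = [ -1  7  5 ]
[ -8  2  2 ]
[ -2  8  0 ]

det(A) = -312

Expand along column 3:
  + 5 · |-8 2; -2 8| = 5·(-64 − (-4)) = -300
  − 2 · |-1 7; -2 8| = −2·(-8 − (-14)) = -12
Sum: (-300) + (-12) = -312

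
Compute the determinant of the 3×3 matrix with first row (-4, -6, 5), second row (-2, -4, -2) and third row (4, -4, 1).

Expand along row 1:
  + (-4) · |-4 -2; -4 1| = (-4)·(-4 − 8) = 48
  − (-6) · |-2 -2; 4 1| = −(-6)·(-2 − (-8)) = 36
  + 5 · |-2 -4; 4 -4| = 5·(8 − (-16)) = 120
Sum: (48) + (36) + (120) = 204

204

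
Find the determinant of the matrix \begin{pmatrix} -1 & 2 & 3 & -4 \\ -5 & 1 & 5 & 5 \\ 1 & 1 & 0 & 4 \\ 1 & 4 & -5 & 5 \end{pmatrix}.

Expand along row 3 (it has 1 zero):
  + (1) · M_31   where M_31 = det([2 3 -4; 1 5 5; 4 -5 5]) = 245
  − (1) · M_32   where M_32 = det([-1 3 -4; -5 5 5; 1 -5 5]) = -40
  − (4) · M_34   where M_34 = det([-1 2 3; -5 1 5; 1 4 -5]) = -78
det = (+1)·(1)·(245) + (-1)·(1)·(-40) + (-1)·(4)·(-78) = 597

The determinant is 597.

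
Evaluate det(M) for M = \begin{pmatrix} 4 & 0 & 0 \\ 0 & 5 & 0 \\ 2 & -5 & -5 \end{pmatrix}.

det(M) = -100

M is lower triangular, so det(M) is the product of the diagonal entries:
det = (4) · (5) · (-5) = -100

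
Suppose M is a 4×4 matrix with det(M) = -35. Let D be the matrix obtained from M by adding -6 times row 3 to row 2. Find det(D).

-35

Adding a multiple of one row to another leaves the determinant unchanged.
det(D) = (1)·(-35) = -35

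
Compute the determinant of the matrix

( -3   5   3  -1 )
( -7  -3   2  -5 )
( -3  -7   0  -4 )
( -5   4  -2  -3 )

Expand along row 3 (it has 1 zero):
  + (-3) · M_31   where M_31 = det([5 3 -1; -3 2 -5; 4 -2 -3]) = -165
  − (-7) · M_32   where M_32 = det([-3 3 -1; -7 2 -5; -5 -2 -3]) = 36
  − (-4) · M_34   where M_34 = det([-3 5 3; -7 -3 2; -5 4 -2]) = -243
det = (+1)·(-3)·(-165) + (-1)·(-7)·(36) + (-1)·(-4)·(-243) = -225

The determinant is -225.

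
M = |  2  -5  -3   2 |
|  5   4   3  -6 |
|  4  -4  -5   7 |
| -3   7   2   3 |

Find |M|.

-23

Expand along row 1:
  + (2) · M_11   where M_11 = det([4 3 -6; -4 -5 7; 7 2 3]) = -95
  − (-5) · M_12   where M_12 = det([5 3 -6; 4 -5 7; -3 2 3]) = -202
  + (-3) · M_13   where M_13 = det([5 4 -6; 4 -4 7; -3 7 3]) = -533
  − (2) · M_14   where M_14 = det([5 4 3; 4 -4 -5; -3 7 2]) = 211
det = (+1)·(2)·(-95) + (-1)·(-5)·(-202) + (+1)·(-3)·(-533) + (-1)·(2)·(211) = -23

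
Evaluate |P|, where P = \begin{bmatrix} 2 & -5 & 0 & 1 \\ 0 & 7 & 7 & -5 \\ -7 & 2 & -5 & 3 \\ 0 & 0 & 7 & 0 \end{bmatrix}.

|P| = 448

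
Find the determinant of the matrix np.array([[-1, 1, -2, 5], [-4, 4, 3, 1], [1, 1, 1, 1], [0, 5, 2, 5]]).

The determinant is -49.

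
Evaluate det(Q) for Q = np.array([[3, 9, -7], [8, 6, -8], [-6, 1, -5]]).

Expand along row 1:
  + 3 · |6 -8; 1 -5| = 3·(-30 − (-8)) = -66
  − 9 · |8 -8; -6 -5| = −9·(-40 − 48) = 792
  + (-7) · |8 6; -6 1| = (-7)·(8 − (-36)) = -308
Sum: (-66) + (792) + (-308) = 418

det(Q) = 418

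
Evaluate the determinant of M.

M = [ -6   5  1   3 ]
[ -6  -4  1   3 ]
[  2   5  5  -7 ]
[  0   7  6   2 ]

Expand along row 4 (it has 1 zero):
  + (7) · M_42   where M_42 = det([-6 1 3; -6 1 3; 2 5 -7]) = 0
  − (6) · M_43   where M_43 = det([-6 5 3; -6 -4 3; 2 5 -7]) = -324
  + (2) · M_44   where M_44 = det([-6 5 1; -6 -4 1; 2 5 5]) = 288
det = (+1)·(7)·(0) + (-1)·(6)·(-324) + (+1)·(2)·(288) = 2520

The determinant is 2520.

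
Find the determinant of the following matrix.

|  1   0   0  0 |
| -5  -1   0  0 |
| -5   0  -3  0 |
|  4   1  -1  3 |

The matrix is lower triangular, so the determinant is the product of the diagonal entries:
det = (1) · (-1) · (-3) · (3) = 9

9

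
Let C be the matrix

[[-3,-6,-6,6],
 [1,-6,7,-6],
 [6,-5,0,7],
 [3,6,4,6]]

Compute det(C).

Expand along row 3 (it has 1 zero):
  + (6) · M_31   where M_31 = det([-6 -6 6; -6 7 -6; 6 4 6]) = -792
  − (-5) · M_32   where M_32 = det([-3 -6 6; 1 7 -6; 3 4 6]) = -156
  − (7) · M_34   where M_34 = det([-3 -6 -6; 1 -6 7; 3 6 4]) = -48
det = (+1)·(6)·(-792) + (-1)·(-5)·(-156) + (-1)·(7)·(-48) = -5196

-5196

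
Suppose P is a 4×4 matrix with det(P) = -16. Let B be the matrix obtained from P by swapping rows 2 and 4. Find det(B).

Swapping two rows multiplies the determinant by −1.
det(B) = (-1)·(-16) = 16

|B| = 16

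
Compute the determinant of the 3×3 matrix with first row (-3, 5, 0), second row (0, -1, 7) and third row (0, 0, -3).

-9

The matrix is upper triangular, so the determinant is the product of the diagonal entries:
det = (-3) · (-1) · (-3) = -9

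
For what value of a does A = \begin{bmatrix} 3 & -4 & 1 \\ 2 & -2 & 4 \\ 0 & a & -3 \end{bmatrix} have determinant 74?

Expanding along the row containing a, det(A) is linear in a: det(A) = (-10)·a + (-6).
Set (-10)·a + (-6) = 74  ⇒  (-10)·a = 80  ⇒  a = -8.

-8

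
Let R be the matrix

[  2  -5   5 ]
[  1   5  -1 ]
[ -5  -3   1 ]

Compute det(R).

94

Expand along column 1:
  + 2 · |5 -1; -3 1| = 2·(5 − 3) = 4
  − 1 · |-5 5; -3 1| = −1·(-5 − (-15)) = -10
  + (-5) · |-5 5; 5 -1| = (-5)·(5 − 25) = 100
Sum: (4) + (-10) + (100) = 94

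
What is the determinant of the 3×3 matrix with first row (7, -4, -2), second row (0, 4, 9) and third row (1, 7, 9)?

Expand along row 2:
  + 4 · |7 -2; 1 9| = 4·(63 − (-2)) = 260
  − 9 · |7 -4; 1 7| = −9·(49 − (-4)) = -477
Sum: (260) + (-477) = -217

-217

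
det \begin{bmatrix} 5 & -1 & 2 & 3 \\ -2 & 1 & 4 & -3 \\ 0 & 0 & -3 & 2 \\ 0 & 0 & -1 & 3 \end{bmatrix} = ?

-21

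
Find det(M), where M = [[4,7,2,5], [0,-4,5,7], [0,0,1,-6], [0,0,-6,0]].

M is block upper-triangular with a 2×2 block and a 2×2 block on the diagonal, so its determinant equals the product of the determinants of the diagonal blocks.
det of the 2×2 block = -16
det of the 2×2 block = -36
det = (-16)·(-36) = 576

|M| = 576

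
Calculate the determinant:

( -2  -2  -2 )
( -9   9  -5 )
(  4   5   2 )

80

Expand along column 1:
  + (-2) · |9 -5; 5 2| = (-2)·(18 − (-25)) = -86
  − (-9) · |-2 -2; 5 2| = −(-9)·(-4 − (-10)) = 54
  + 4 · |-2 -2; 9 -5| = 4·(10 − (-18)) = 112
Sum: (-86) + (54) + (112) = 80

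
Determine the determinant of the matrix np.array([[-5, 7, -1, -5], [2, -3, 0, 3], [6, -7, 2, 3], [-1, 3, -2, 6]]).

-10

Expand along row 2 (it has 1 zero):
  − (2) · M_21   where M_21 = det([7 -1 -5; -7 2 3; 3 -2 6]) = 35
  + (-3) · M_22   where M_22 = det([-5 -1 -5; 6 2 3; -1 -2 6]) = -1
  + (3) · M_24   where M_24 = det([-5 7 -1; 6 -7 2; -1 3 -2]) = 19
det = (-1)·(2)·(35) + (+1)·(-3)·(-1) + (+1)·(3)·(19) = -10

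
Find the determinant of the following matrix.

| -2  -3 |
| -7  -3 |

The determinant is -15.

det = (-2)·(-3) − (-3)·(-7) = 6 − 21 = -15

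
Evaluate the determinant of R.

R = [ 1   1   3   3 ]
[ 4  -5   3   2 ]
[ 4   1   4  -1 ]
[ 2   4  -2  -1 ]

Expand along row 1:
  + (1) · M_11   where M_11 = det([-5 3 2; 1 4 -1; 4 -2 -1]) = -15
  − (1) · M_12   where M_12 = det([4 3 2; 4 4 -1; 2 -2 -1]) = -50
  + (3) · M_13   where M_13 = det([4 -5 2; 4 1 -1; 2 4 -1]) = 30
  − (3) · M_14   where M_14 = det([4 -5 3; 4 1 4; 2 4 -2]) = -110
det = (+1)·(1)·(-15) + (-1)·(1)·(-50) + (+1)·(3)·(30) + (-1)·(3)·(-110) = 455

det(R) = 455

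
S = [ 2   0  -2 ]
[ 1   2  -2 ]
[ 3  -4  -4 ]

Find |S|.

Expand along row 1:
  + 2 · |2 -2; -4 -4| = 2·(-8 − 8) = -32
  + (-2) · |1 2; 3 -4| = (-2)·(-4 − 6) = 20
Sum: (-32) + (20) = -12

|S| = -12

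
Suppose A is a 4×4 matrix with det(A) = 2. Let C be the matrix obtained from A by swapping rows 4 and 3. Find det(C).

-2

Swapping two rows multiplies the determinant by −1.
det(C) = (-1)·(2) = -2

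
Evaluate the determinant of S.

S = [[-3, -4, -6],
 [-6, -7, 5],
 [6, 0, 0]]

det(S) = -372

Expand along row 3:
  + 6 · |-4 -6; -7 5| = 6·(-20 − 42) = -372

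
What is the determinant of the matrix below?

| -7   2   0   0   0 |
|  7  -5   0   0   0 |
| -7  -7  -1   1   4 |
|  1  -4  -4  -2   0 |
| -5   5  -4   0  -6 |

-1428

The matrix is block lower-triangular with a 2×2 block and a 3×3 block on the diagonal, so its determinant equals the product of the determinants of the diagonal blocks.
det of the 2×2 block = 21
det of the 3×3 block = -68
det = (21)·(-68) = -1428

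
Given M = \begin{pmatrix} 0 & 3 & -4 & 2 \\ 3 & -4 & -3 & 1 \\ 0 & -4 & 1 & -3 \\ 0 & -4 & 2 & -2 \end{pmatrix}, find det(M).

36

Expand along column 1 (it has 3 zeros):
  − (3) · M_21   where M_21 = det([3 -4 2; -4 1 -3; -4 2 -2]) = -12
det = (-1)·(3)·(-12) = 36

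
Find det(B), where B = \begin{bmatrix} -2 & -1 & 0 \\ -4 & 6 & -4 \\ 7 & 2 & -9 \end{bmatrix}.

Expand along column 3:
  − (-4) · |-2 -1; 7 2| = −(-4)·(-4 − (-7)) = 12
  + (-9) · |-2 -1; -4 6| = (-9)·(-12 − 4) = 144
Sum: (12) + (144) = 156

156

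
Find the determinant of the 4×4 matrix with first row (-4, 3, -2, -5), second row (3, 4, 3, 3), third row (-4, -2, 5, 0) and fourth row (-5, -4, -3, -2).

The determinant is -531.

Expand along row 3 (it has 1 zero):
  + (-4) · M_31   where M_31 = det([3 -2 -5; 4 3 3; -4 -3 -2]) = 17
  − (-2) · M_32   where M_32 = det([-4 -2 -5; 3 3 3; -5 -3 -2]) = -24
  + (5) · M_33   where M_33 = det([-4 3 -5; 3 4 3; -5 -4 -2]) = -83
det = (+1)·(-4)·(17) + (-1)·(-2)·(-24) + (+1)·(5)·(-83) = -531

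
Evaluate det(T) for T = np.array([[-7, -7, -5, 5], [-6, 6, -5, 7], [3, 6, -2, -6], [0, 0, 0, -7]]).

-2331

Expand along row 4 (it has 3 zeros):
  + (-7) · M_44   where M_44 = det([-7 -7 -5; -6 6 -5; 3 6 -2]) = 333
det = (+1)·(-7)·(333) = -2331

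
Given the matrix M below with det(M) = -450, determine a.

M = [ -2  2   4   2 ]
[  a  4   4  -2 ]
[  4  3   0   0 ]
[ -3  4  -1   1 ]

1

Expanding along the row containing a, det(M) is linear in a: det(M) = (18)·a + (-468).
Set (18)·a + (-468) = -450  ⇒  (18)·a = 18  ⇒  a = 1.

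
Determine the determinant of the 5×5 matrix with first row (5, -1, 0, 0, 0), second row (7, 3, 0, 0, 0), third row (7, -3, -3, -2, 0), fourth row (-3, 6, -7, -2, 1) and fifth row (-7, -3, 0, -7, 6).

The matrix is block lower-triangular with a 2×2 block and a 3×3 block on the diagonal, so its determinant equals the product of the determinants of the diagonal blocks.
det of the 2×2 block = 22
det of the 3×3 block = -69
det = (22)·(-69) = -1518

-1518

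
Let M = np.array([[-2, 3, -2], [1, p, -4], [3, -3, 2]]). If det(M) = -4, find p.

4

Expanding along the row containing p, det(M) is linear in p: det(M) = (2)·p + (-12).
Set (2)·p + (-12) = -4  ⇒  (2)·p = 8  ⇒  p = 4.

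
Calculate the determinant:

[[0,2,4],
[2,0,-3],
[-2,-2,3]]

-16

Expand along column 1:
  − 2 · |2 4; -2 3| = −2·(6 − (-8)) = -28
  + (-2) · |2 4; 0 -3| = (-2)·(-6 − 0) = 12
Sum: (-28) + (12) = -16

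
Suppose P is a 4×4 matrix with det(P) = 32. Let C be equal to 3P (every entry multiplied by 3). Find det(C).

The determinant is 2592.

For a 4×4 matrix, det(3P) = 3^4·det(P) = 81·det(P).
det(C) = (81)·(32) = 2592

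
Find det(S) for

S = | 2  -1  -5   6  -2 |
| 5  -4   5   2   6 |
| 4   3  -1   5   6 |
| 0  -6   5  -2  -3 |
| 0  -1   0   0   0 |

The determinant is -193.

Expand along row 5 (it has 4 zeros):
  − (-1) · M_52   where M_52 = det([2 -5 6 -2; 5 5 2 6; 4 -1 5 6; 0 5 -2 -3]) = -193
det = (-1)·(-1)·(-193) = -193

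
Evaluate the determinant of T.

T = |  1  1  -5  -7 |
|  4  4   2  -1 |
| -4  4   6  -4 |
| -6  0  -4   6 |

Expand along row 4 (it has 1 zero):
  − (-6) · M_41   where M_41 = det([1 -5 -7; 4 2 -1; 4 6 -4]) = -174
  − (-4) · M_43   where M_43 = det([1 1 -7; 4 4 -1; -4 4 -4]) = -216
  + (6) · M_44   where M_44 = det([1 1 -5; 4 4 2; -4 4 6]) = -176
det = (-1)·(-6)·(-174) + (-1)·(-4)·(-216) + (+1)·(6)·(-176) = -2964

det(T) = -2964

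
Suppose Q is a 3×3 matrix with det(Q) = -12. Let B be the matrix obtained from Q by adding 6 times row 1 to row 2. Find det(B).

Adding a multiple of one row to another leaves the determinant unchanged.
det(B) = (1)·(-12) = -12

-12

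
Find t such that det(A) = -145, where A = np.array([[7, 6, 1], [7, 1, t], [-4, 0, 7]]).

Expanding along the row containing t, det(A) is linear in t: det(A) = (-24)·t + (-241).
Set (-24)·t + (-241) = -145  ⇒  (-24)·t = 96  ⇒  t = -4.

-4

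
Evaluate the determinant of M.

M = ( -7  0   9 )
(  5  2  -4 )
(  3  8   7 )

det(M) = -16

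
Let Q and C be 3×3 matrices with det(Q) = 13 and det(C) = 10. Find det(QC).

det(QC) = det(Q)·det(C) = (13)·(10) = 130

130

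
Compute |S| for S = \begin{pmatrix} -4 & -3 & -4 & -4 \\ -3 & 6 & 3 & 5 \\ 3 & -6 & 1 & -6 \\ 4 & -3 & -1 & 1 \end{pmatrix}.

det(S) = -351

Expand along row 1:
  + (-4) · M_11   where M_11 = det([6 3 5; -6 1 -6; -3 -1 1]) = 87
  − (-3) · M_12   where M_12 = det([-3 3 5; 3 1 -6; 4 -1 1]) = -101
  + (-4) · M_13   where M_13 = det([-3 6 5; 3 -6 -6; 4 -3 1]) = -15
  − (-4) · M_14   where M_14 = det([-3 6 3; 3 -6 1; 4 -3 -1]) = 60
det = (+1)·(-4)·(87) + (-1)·(-3)·(-101) + (+1)·(-4)·(-15) + (-1)·(-4)·(60) = -351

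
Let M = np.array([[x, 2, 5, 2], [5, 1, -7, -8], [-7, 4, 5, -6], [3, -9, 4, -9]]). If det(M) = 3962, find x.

Expanding along the row containing x, det(M) is linear in x: det(M) = (-1139)·x + (-6289).
Set (-1139)·x + (-6289) = 3962  ⇒  (-1139)·x = 10251  ⇒  x = -9.

x = -9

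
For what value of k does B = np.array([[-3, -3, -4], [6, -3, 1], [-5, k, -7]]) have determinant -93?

k = -1

Expanding along the column containing k, det(B) is linear in k: det(B) = (-21)·k + (-114).
Set (-21)·k + (-114) = -93  ⇒  (-21)·k = 21  ⇒  k = -1.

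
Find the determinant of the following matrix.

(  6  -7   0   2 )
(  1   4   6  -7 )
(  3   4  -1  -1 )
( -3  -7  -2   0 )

1453

Expand along row 1 (it has 1 zero):
  + (6) · M_11   where M_11 = det([4 6 -7; 4 -1 -1; -7 -2 0]) = 139
  − (-7) · M_12   where M_12 = det([1 6 -7; 3 -1 -1; -3 -2 0]) = 79
  − (2) · M_14   where M_14 = det([1 4 6; 3 4 -1; -3 -7 -2]) = -33
det = (+1)·(6)·(139) + (-1)·(-7)·(79) + (-1)·(2)·(-33) = 1453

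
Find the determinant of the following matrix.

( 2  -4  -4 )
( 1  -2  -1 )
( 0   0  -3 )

Expand along row 3:
  + (-3) · |2 -4; 1 -2| = (-3)·(-4 − (-4)) = 0

0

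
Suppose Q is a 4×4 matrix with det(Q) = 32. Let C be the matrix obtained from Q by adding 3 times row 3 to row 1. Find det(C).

Adding a multiple of one row to another leaves the determinant unchanged.
det(C) = (1)·(32) = 32

32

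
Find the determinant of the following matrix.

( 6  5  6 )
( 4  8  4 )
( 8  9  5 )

The determinant is -84.

Expand along row 1:
  + 6 · |8 4; 9 5| = 6·(40 − 36) = 24
  − 5 · |4 4; 8 5| = −5·(20 − 32) = 60
  + 6 · |4 8; 8 9| = 6·(36 − 64) = -168
Sum: (24) + (60) + (-168) = -84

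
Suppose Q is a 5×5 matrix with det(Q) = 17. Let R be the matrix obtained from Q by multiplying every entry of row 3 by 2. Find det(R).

The determinant is 34.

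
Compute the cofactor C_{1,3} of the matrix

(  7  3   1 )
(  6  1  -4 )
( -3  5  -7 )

The cofactor is 33.

Delete row 1 and column 3; the remaining 2×2 submatrix is [6 1; -3 5].
Its determinant is 6·5 − 1·(-3) = 33.
The cofactor carries sign (−1)^(1+3) = +1, so C_{1,3} = +(33) = 33.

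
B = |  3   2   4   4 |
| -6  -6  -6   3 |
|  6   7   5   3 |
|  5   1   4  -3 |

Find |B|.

-345

Expand along row 1:
  + (3) · M_11   where M_11 = det([-6 -6 3; 7 5 3; 1 4 -3]) = 87
  − (2) · M_12   where M_12 = det([-6 -6 3; 6 5 3; 5 4 -3]) = -39
  + (4) · M_13   where M_13 = det([-6 -6 3; 6 7 3; 5 1 -3]) = -141
  − (4) · M_14   where M_14 = det([-6 -6 -6; 6 7 5; 5 1 4]) = 30
det = (+1)·(3)·(87) + (-1)·(2)·(-39) + (+1)·(4)·(-141) + (-1)·(4)·(30) = -345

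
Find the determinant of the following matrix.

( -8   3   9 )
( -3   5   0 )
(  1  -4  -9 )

Expand along row 2:
  − (-3) · |3 9; -4 -9| = −(-3)·(-27 − (-36)) = 27
  + 5 · |-8 9; 1 -9| = 5·(72 − 9) = 315
Sum: (27) + (315) = 342

The determinant is 342.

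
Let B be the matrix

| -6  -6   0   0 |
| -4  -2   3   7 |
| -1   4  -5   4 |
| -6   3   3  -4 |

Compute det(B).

-3624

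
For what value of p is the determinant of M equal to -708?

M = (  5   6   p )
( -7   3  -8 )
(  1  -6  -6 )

Expanding along the column containing p, det(M) is linear in p: det(M) = (39)·p + (-630).
Set (39)·p + (-630) = -708  ⇒  (39)·p = -78  ⇒  p = -2.

-2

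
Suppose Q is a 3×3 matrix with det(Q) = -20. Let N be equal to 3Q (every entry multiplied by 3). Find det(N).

-540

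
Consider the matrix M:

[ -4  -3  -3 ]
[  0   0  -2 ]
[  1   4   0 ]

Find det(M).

det(M) = -26

Expand along row 2:
  − (-2) · |-4 -3; 1 4| = −(-2)·(-16 − (-3)) = -26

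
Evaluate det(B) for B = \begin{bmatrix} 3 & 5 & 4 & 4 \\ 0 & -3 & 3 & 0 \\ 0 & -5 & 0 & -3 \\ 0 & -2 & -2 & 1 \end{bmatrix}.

153

Expand along column 1 (it has 3 zeros):
  + (3) · M_11   where M_11 = det([-3 3 0; -5 0 -3; -2 -2 1]) = 51
det = (+1)·(3)·(51) = 153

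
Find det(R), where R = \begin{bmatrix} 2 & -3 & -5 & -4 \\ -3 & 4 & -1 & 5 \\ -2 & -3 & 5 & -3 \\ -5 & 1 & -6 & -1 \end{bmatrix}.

Expand along row 1:
  + (2) · M_11   where M_11 = det([4 -1 5; -3 5 -3; 1 -6 -1]) = -21
  − (-3) · M_12   where M_12 = det([-3 -1 5; -2 5 -3; -5 -6 -1]) = 241
  + (-5) · M_13   where M_13 = det([-3 4 5; -2 -3 -3; -5 1 -1]) = -51
  − (-4) · M_14   where M_14 = det([-3 4 -1; -2 -3 5; -5 1 -6]) = -170
det = (+1)·(2)·(-21) + (-1)·(-3)·(241) + (+1)·(-5)·(-51) + (-1)·(-4)·(-170) = 256

256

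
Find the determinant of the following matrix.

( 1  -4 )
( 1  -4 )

det = 1·(-4) − (-4)·1 = -4 − (-4) = 0

0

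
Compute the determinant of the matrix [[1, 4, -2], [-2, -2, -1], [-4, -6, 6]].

Expand along row 1:
  + 1 · |-2 -1; -6 6| = 1·(-12 − 6) = -18
  − 4 · |-2 -1; -4 6| = −4·(-12 − 4) = 64
  + (-2) · |-2 -2; -4 -6| = (-2)·(12 − 8) = -8
Sum: (-18) + (64) + (-8) = 38

38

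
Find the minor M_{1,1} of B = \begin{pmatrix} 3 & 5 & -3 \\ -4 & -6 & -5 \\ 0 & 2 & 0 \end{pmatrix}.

Delete row 1 and column 1; the remaining 2×2 submatrix is [-6 -5; 2 0].
Its determinant is (-6)·0 − (-5)·2 = 10.

10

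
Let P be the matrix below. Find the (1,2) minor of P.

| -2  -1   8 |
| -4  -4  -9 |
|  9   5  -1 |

Delete row 1 and column 2; the remaining 2×2 submatrix is [-4 -9; 9 -1].
Its determinant is (-4)·(-1) − (-9)·9 = 85.

85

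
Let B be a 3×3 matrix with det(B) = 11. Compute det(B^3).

1331

det(B^3) = (det B)^3 = (11)^3 = 1331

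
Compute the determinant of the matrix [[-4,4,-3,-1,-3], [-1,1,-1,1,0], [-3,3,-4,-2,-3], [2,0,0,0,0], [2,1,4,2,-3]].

Expand along row 4 (it has 4 zeros):
  − (2) · M_41   where M_41 = det([4 -3 -1 -3; 1 -1 1 0; 3 -4 -2 -3; 1 4 2 -3]) = -36
det = (-1)·(2)·(-36) = 72

The determinant is 72.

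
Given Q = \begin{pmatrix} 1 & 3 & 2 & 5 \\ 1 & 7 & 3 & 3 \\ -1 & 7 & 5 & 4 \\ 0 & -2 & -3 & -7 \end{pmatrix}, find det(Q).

det(Q) = -4

Expand along row 4 (it has 1 zero):
  + (-2) · M_42   where M_42 = det([1 2 5; 1 3 3; -1 5 4]) = 23
  − (-3) · M_43   where M_43 = det([1 3 5; 1 7 3; -1 7 4]) = 56
  + (-7) · M_44   where M_44 = det([1 3 2; 1 7 3; -1 7 5]) = 18
det = (+1)·(-2)·(23) + (-1)·(-3)·(56) + (+1)·(-7)·(18) = -4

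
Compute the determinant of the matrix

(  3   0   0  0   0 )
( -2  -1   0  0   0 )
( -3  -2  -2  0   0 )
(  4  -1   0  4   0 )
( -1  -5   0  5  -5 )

The determinant is -120.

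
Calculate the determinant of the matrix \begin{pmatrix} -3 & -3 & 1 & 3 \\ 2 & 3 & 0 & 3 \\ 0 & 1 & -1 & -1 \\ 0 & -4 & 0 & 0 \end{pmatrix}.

52

Expand along row 4 (it has 3 zeros):
  + (-4) · M_42   where M_42 = det([-3 1 3; 2 0 3; 0 -1 -1]) = -13
det = (+1)·(-4)·(-13) = 52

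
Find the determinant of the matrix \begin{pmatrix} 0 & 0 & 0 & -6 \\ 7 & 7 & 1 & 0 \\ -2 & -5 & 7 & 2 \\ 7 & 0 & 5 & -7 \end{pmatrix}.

The determinant is 1638.

Expand along row 1 (it has 3 zeros):
  − (-6) · M_14   where M_14 = det([7 7 1; -2 -5 7; 7 0 5]) = 273
det = (-1)·(-6)·(273) = 1638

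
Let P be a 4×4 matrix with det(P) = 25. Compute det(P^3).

det(P^3) = (det P)^3 = (25)^3 = 15625

15625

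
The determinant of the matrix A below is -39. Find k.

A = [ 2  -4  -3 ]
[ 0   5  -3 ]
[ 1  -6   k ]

Expanding along the row containing k, det(A) is linear in k: det(A) = (10)·k + (-9).
Set (10)·k + (-9) = -39  ⇒  (10)·k = -30  ⇒  k = -3.

k = -3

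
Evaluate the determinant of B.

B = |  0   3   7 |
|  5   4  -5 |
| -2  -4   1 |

-69

Expand along column 1:
  − 5 · |3 7; -4 1| = −5·(3 − (-28)) = -155
  + (-2) · |3 7; 4 -5| = (-2)·(-15 − 28) = 86
Sum: (-155) + (86) = -69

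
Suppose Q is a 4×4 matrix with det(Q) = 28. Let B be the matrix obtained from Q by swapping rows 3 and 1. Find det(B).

-28

Swapping two rows multiplies the determinant by −1.
det(B) = (-1)·(28) = -28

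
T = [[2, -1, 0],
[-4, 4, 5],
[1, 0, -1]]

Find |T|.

The determinant is -9.

Expand along column 2:
  − (-1) · |-4 5; 1 -1| = −(-1)·(4 − 5) = -1
  + 4 · |2 0; 1 -1| = 4·(-2 − 0) = -8
Sum: (-1) + (-8) = -9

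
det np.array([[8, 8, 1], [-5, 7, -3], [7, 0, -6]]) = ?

-793

Expand along row 3:
  + 7 · |8 1; 7 -3| = 7·(-24 − 7) = -217
  + (-6) · |8 8; -5 7| = (-6)·(56 − (-40)) = -576
Sum: (-217) + (-576) = -793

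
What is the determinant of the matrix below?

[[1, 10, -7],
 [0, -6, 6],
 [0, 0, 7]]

-42

The matrix is upper triangular, so the determinant is the product of the diagonal entries:
det = (1) · (-6) · (7) = -42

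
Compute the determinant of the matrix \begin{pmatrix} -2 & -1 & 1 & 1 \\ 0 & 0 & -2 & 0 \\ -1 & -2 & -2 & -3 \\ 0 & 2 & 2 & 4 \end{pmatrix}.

Expand along row 2 (it has 3 zeros):
  − (-2) · M_23   where M_23 = det([-2 -1 1; -1 -2 -3; 0 2 4]) = -2
det = (-1)·(-2)·(-2) = -4

-4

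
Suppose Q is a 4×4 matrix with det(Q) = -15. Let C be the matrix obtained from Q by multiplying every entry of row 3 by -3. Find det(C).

Scaling one row by -3 multiplies the determinant by -3.
det(C) = (-3)·(-15) = 45

The determinant is 45.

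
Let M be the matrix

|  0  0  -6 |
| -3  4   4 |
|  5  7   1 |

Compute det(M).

246

Expand along row 1:
  + (-6) · |-3 4; 5 7| = (-6)·(-21 − 20) = 246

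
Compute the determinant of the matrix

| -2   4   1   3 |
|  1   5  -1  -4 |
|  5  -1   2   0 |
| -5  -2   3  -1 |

Expand along row 3 (it has 1 zero):
  + (5) · M_31   where M_31 = det([4 1 3; 5 -1 -4; -2 3 -1]) = 104
  − (-1) · M_32   where M_32 = det([-2 1 3; 1 -1 -4; -5 3 -1]) = -11
  + (2) · M_33   where M_33 = det([-2 4 3; 1 5 -4; -5 -2 -1]) = 179
det = (+1)·(5)·(104) + (-1)·(-1)·(-11) + (+1)·(2)·(179) = 867

867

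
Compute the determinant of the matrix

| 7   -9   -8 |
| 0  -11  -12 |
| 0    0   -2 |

The determinant is 154.

The matrix is upper triangular, so the determinant is the product of the diagonal entries:
det = (7) · (-11) · (-2) = 154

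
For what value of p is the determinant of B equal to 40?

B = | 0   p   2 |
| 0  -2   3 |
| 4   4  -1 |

Expanding along the column containing p, det(B) is linear in p: det(B) = (12)·p + (16).
Set (12)·p + (16) = 40  ⇒  (12)·p = 24  ⇒  p = 2.

p = 2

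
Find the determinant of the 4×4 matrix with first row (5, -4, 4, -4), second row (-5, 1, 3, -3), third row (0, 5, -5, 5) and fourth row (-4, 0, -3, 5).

Expand along row 3 (it has 1 zero):
  − (5) · M_32   where M_32 = det([5 4 -4; -5 3 -3; -4 -3 5]) = 70
  + (-5) · M_33   where M_33 = det([5 -4 -4; -5 1 -3; -4 0 5]) = -139
  − (5) · M_34   where M_34 = det([5 -4 4; -5 1 3; -4 0 -3]) = 109
det = (-1)·(5)·(70) + (+1)·(-5)·(-139) + (-1)·(5)·(109) = -200

The determinant is -200.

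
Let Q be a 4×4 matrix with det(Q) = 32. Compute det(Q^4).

det(Q^4) = (det Q)^4 = (32)^4 = 1048576

The determinant is 1048576.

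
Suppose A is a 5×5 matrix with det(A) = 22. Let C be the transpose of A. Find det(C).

det(Aᵀ) = det(A).
det(C) = (1)·(22) = 22

22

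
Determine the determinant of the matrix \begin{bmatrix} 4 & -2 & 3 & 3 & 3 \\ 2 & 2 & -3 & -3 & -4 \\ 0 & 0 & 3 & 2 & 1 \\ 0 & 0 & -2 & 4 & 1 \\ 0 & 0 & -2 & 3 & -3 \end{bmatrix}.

The matrix is block upper-triangular with a 2×2 block and a 3×3 block on the diagonal, so its determinant equals the product of the determinants of the diagonal blocks.
det of the 2×2 block = 12
det of the 3×3 block = -59
det = (12)·(-59) = -708

-708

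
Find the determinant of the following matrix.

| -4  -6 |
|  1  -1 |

det = (-4)·(-1) − (-6)·1 = 4 − (-6) = 10

The determinant is 10.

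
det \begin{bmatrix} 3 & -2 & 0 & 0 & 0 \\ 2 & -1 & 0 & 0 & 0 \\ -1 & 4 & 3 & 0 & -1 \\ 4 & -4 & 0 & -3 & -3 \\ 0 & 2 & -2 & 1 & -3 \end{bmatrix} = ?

The matrix is block lower-triangular with a 2×2 block and a 3×3 block on the diagonal, so its determinant equals the product of the determinants of the diagonal blocks.
det of the 2×2 block = 1
det of the 3×3 block = 42
det = (1)·(42) = 42

42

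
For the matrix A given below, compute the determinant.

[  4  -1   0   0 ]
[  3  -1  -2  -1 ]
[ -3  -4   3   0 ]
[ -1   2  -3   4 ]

-200

Expand along row 1 (it has 2 zeros):
  + (4) · M_11   where M_11 = det([-1 -2 -1; -4 3 0; 2 -3 4]) = -50
  − (-1) · M_12   where M_12 = det([3 -2 -1; -3 3 0; -1 -3 4]) = 0
det = (+1)·(4)·(-50) + (-1)·(-1)·(0) = -200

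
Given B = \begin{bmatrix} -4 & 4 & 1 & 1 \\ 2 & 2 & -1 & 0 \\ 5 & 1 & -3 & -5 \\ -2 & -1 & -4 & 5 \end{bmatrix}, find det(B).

|B| = 429

Expand along row 2 (it has 1 zero):
  − (2) · M_21   where M_21 = det([4 1 1; 1 -3 -5; -1 -4 5]) = -147
  + (2) · M_22   where M_22 = det([-4 1 1; 5 -3 -5; -2 -4 5]) = 99
  − (-1) · M_23   where M_23 = det([-4 4 1; 5 1 -5; -2 -1 5]) = -63
det = (-1)·(2)·(-147) + (+1)·(2)·(99) + (-1)·(-1)·(-63) = 429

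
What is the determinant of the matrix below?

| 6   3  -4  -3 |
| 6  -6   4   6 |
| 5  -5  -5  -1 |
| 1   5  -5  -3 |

1008

Expand along row 1:
  + (6) · M_11   where M_11 = det([-6 4 6; -5 -5 -1; 5 -5 -3]) = 160
  − (3) · M_12   where M_12 = det([6 4 6; 5 -5 -1; 1 -5 -3]) = -4
  + (-4) · M_13   where M_13 = det([6 -6 6; 5 -5 -1; 1 5 -3]) = 216
  − (-3) · M_14   where M_14 = det([6 -6 4; 5 -5 -5; 1 5 -5]) = 300
det = (+1)·(6)·(160) + (-1)·(3)·(-4) + (+1)·(-4)·(216) + (-1)·(-3)·(300) = 1008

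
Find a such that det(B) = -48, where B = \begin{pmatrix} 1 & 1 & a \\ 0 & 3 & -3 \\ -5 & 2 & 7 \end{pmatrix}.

-6

Expanding along the row containing a, det(B) is linear in a: det(B) = (15)·a + (42).
Set (15)·a + (42) = -48  ⇒  (15)·a = -90  ⇒  a = -6.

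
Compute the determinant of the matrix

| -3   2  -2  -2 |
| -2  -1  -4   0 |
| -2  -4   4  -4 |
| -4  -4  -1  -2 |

120

Expand along row 2 (it has 1 zero):
  − (-2) · M_21   where M_21 = det([2 -2 -2; -4 4 -4; -4 -1 -2]) = -80
  + (-1) · M_22   where M_22 = det([-3 -2 -2; -2 4 -4; -4 -1 -2]) = -24
  − (-4) · M_23   where M_23 = det([-3 2 -2; -2 -4 -4; -4 -4 -2]) = 64
det = (-1)·(-2)·(-80) + (+1)·(-1)·(-24) + (-1)·(-4)·(64) = 120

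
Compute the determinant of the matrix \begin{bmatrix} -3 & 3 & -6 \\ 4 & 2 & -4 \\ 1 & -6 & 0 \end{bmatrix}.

The determinant is 216.

Expand along row 3:
  + 1 · |3 -6; 2 -4| = 1·(-12 − (-12)) = 0
  − (-6) · |-3 -6; 4 -4| = −(-6)·(12 − (-24)) = 216
Sum: (0) + (216) = 216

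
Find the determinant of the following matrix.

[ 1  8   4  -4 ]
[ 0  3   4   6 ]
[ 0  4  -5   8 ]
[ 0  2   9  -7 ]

Expand along column 1 (it has 3 zeros):
  + (1) · M_11   where M_11 = det([3 4 6; 4 -5 8; 2 9 -7]) = 341
det = (+1)·(1)·(341) = 341

341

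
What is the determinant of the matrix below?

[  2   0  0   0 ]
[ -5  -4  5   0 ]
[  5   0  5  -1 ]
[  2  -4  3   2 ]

-64

Expand along row 1 (it has 3 zeros):
  + (2) · M_11   where M_11 = det([-4 5 0; 0 5 -1; -4 3 2]) = -32
det = (+1)·(2)·(-32) = -64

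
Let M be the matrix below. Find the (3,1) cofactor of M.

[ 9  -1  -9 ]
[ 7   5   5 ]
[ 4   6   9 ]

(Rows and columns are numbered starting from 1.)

40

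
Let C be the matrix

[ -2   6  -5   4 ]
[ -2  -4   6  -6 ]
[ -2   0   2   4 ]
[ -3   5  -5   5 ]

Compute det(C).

The determinant is 252.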